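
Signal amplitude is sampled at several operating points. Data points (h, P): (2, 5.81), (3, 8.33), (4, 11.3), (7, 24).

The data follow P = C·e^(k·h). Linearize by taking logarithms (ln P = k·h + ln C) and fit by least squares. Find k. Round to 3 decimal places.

k = 0.278

With ln Pᵢ as the transformed response and hᵢ as the regressor:
Sums: Σh = 16.0000, Σ(h)² = 78.0000, Σln P = 9.4823, Σh·ln P = 41.8243.
Normal system: [[78.0000, 16.0000]; [16.0000, 4]]·[k, ln C]ᵀ = [41.8243, 9.4823]ᵀ.
Solving (det = 56.0000): k = 0.27822, ln C = 1.25768.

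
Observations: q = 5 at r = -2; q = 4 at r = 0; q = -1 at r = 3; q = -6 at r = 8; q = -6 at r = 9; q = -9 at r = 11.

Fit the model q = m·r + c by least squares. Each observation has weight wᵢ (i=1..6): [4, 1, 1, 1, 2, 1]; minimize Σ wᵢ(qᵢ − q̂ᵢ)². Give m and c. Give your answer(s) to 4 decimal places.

From the data, Σwᵢ·r·r = 372, Σwᵢ·r = 32, Σwᵢ·1 = 10.
For AᵀWq: Σwᵢ·r·q = -298, Σwᵢ·q = -4.
Determinant 372·10 − 32² = 2696.
m = ((-298)·10 − 32·(-4))/2696 = -713/674; c = (372·(-4) − 32·(-298))/2696 = 1006/337.

m = -1.0579, c = 2.9852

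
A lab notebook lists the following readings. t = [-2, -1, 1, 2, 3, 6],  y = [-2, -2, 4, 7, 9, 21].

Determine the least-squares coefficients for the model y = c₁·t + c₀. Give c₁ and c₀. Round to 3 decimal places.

Entries of XᵀX: Σt·t = 55, Σt = 9, Σ1 = 6.
For Xᵀy: Σt·y = 177, Σy = 37.
Normal equations: [[55, 9]; [9, 6]]·[c₁, c₀]ᵀ = [177, 37]ᵀ.
Determinant 55·6 − 9² = 249.
c₁ = (177·6 − 9·37)/249 = 243/83; c₀ = (55·37 − 9·177)/249 = 442/249.

c₁ = 2.928, c₀ = 1.775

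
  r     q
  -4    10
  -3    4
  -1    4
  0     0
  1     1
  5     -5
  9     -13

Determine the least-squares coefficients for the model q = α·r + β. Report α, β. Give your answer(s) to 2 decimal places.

Normal-equation sums: Σr·r = 133, Σr = 7, Σ1 = 7.
And Σr·q = -197, Σq = 1.
Eliminating β: 7·(row 1) − 7·(row 2) gives 882·α = 7·(-197) − 7·1 = -1386, so α = -11/7.
Then β = (1 − 7·(-11/7))/7 = 12/7.

α = -1.57, β = 1.71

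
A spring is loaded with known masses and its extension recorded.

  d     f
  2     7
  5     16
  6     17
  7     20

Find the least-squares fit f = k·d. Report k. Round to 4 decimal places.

k = 2.9474

Setting ∂/∂k … = 0 gives: 114·k = 336.
(Σd·d = 114, Σd·f = 336.)
k = 336/114 = 2.94737.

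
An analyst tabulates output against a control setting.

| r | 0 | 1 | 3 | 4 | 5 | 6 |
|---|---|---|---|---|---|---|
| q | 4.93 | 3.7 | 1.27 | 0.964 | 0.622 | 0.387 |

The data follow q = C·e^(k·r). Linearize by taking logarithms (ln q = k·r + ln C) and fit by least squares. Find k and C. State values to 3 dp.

With ln qᵢ as the transformed response and rᵢ as the regressor:
Σr = 19.0000, Σ(r)² = 87.0000, Σln q = 1.6819, Σr·ln q = -6.1913.
Equations: 87.0000·k + 19.0000·ln C = -6.1913;  19.0000·k + 6·ln C = 1.6819.
Δ = 87.0000·6 − (19.0000)² = 161.0000; k = (-6.1913·6 − 19.0000·1.6819)/161.0000 = -0.42922, ln C = (87.0000·1.6819 − 19.0000·-6.1913)/161.0000 = 1.63950, so C = exp(1.63950) = 5.15257.

k = -0.429, C = 5.153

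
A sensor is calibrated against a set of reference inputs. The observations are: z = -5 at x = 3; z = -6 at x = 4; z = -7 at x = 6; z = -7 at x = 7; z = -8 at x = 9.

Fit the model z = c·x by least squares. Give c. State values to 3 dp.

The normal system AᵀA·[c]ᵀ = Aᵀz is [[191]]·[c]ᵀ = [-202]ᵀ.
Hence c = -202 / 191 ≈ -1.05759.

c = -1.058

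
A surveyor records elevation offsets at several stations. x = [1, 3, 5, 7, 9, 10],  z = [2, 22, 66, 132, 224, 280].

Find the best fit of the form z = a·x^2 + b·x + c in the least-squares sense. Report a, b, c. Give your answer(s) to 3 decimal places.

Entries of AᵀA: Σx^2·x^2 = 19669, Σx^2·x = 2225, Σx^2 = 265, Σx·x = 265, Σx = 35, Σ1 = 6.
Right-hand side: Σx^2·z = 54462, Σx·z = 6138, Σz = 726.
AᵀA·[a, b, c]ᵀ = Aᵀz becomes [[19669, 2225, 265]; [2225, 265, 35]; [265, 35, 6]]·[a, b, c]ᵀ = [54462, 6138, 726]ᵀ.
Inverting the 3×3 Gram matrix, [a, b, c]ᵀ = [7003/2326, -27109/11630, 1887/1163]ᵀ.

a = 3.011, b = -2.331, c = 1.623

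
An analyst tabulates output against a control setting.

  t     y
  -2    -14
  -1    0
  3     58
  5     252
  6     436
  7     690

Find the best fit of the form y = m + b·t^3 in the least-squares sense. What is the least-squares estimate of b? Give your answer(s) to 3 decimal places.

b = 2.005

From the data, Σ1 = 6, Σt^3 = 702, Σt^3·t^3 = 180724.
Right-hand side: Σy = 1422, Σt^3·y = 364024.
Eliminating b: 180724·(row 1) − 702·(row 2) gives 591540·m = 180724·1422 − 702·364024 = 1444680, so m = 24078/9859.
Then b = (364024 − 702·(24078/9859))/180724 = 19765/9859.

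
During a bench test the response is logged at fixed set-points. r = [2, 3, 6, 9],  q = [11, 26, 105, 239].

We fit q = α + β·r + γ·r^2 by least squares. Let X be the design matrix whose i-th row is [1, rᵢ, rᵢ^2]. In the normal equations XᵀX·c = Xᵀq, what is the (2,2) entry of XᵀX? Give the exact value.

130

Row 2 ↔ basis r, column 2 ↔ basis r, so (XᵀX)_{2,2} = Σᵢ (r)·(r) = (2)·(2) + (3)·(3) + (6)·(6) + (9)·(9) = 130.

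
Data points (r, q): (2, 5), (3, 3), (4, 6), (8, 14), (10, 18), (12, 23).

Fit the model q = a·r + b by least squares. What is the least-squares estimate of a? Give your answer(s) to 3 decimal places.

a = 1.946

Compute the Gram sums: Σr·r = 337, Σr = 39, Σ1 = 6.
Moment sums: Σr·q = 611, Σq = 69.
So AᵀA·[a, b]ᵀ = Aᵀq: [[337, 39]; [39, 6]]·[a, b]ᵀ = [611, 69]ᵀ.
Eliminating b: 6·(row 1) − 39·(row 2) gives 501·a = 6·611 − 39·69 = 975, so a = 325/167.
Then b = (69 − 39·(325/167))/6 = -192/167.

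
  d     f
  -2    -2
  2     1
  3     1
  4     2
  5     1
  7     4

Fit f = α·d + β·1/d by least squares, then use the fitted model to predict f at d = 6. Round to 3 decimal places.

MᵀM·[α, β]ᵀ = Mᵀf reads: 107·α + 6·β = 50;  6·α + (129481/176400)·β = 326/105.
(Σd·d = 107, Σd·1/d = 6, Σ1/d·1/d = 129481/176400, Σd·f = 50, Σ1/d·f = 326/105.)
Δ = 107·(129481/176400) − 6² = 7504067/176400.
α = (50·(129481/176400) − 6·(326/105))/(7504067/176400) = 3187970/7504067; β = (107·(326/105) − 6·50)/(7504067/176400) = 5681760/7504067.
At d = 6: f̂ = (3187970/7504067)·(6) + (5681760/7504067)·(1/6) = 20074780/7504067.

f̂ = 2.675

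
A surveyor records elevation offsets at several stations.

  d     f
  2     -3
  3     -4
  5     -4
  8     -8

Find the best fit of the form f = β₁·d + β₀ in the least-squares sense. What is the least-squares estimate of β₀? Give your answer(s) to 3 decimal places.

Forming MᵀM = [[102, 18]; [18, 4]] and Mᵀf = [-102, -19]ᵀ gives MᵀM·[β₁, β₀]ᵀ = Mᵀf.
det = 102·4 − 18² = 84.
β₁ = ((-102)·4 − 18·(-19))/84 = -11/14; β₀ = (102·(-19) − 18·(-102))/84 = -17/14.

β₀ = -1.214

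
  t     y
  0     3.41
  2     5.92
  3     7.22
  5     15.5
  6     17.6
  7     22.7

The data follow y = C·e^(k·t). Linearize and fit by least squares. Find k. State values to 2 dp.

Let Y = ln y. Fitting Y = k·t + ln C by least squares:
Σt = 23.0000, Σ(t)² = 123.0000, Σln y = 13.7130, Σt·ln y = 62.2554.
Equations: 123.0000·k + 23.0000·ln C = 62.2554;  23.0000·k + 6·ln C = 13.7130.
Slope k = (n·Σt·ln y − Σt·Σln y)/(n·Σ(t)² − (Σt)²) = (6·62.2554 − 23.0000·13.7130)/209.0000 = 0.27815; ln C = (Σln y − k·Σt)/n = 1.21926.

k = 0.28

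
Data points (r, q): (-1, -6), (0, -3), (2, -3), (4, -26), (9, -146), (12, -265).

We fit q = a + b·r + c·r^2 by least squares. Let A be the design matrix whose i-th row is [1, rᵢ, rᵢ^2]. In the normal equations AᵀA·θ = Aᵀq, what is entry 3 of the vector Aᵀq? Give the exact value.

Entry 3 ↔ basis r^2, so (Aᵀq)_{3} = Σᵢ (r^2)·qᵢ = (1)·(-6) + (0)·(-3) + (4)·(-3) + (16)·(-26) + (81)·(-146) + (144)·(-265) = -50420.

-50420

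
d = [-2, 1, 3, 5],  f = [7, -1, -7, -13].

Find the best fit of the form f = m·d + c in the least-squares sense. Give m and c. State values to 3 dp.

From the data, Σd·d = 39, Σd = 7, Σ1 = 4.
Right-hand side: Σd·f = -101, Σf = -14.
det = 39·4 − 7² = 107.
m = ((-101)·4 − 7·(-14))/107 = -306/107; c = (39·(-14) − 7·(-101))/107 = 161/107.

m = -2.860, c = 1.505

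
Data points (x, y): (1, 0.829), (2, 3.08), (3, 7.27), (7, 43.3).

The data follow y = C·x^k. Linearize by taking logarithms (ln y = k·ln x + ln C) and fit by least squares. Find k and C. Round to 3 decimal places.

k = 2.039, C = 0.792

Linearized form: ln y = k·ln x + ln C. From the 4 transformed points,
Σln x = 3.7377, Σ(ln x)² = 5.4740, Σln y = 6.6893, Σln x·ln y = 10.2916.
Equations: 5.4740·k + 3.7377·ln C = 10.2916;  3.7377·k + 4·ln C = 6.6893.
Solving (det = 7.9257): k = 2.03944, ln C = -0.23337, so C = exp(-0.23337) = 0.79186.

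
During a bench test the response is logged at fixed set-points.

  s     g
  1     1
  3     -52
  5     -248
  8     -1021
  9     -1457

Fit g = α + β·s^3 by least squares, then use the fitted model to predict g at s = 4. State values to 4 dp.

Compute the Gram sums: Σ1 = 5, Σs^3 = 1394, Σs^3·s^3 = 809940.
And Σg = -2777, Σs^3·g = -1617308.
Normal equations: [[5, 1394]; [1394, 809940]]·[α, β]ᵀ = [-2777, -1617308]ᵀ.
Eliminating β: 809940·(row 1) − 1394·(row 2) gives 2106464·α = 809940·(-2777) − 1394·(-1617308) = 5323972, so α = 1330993/526616.
Then β = ((-1617308) − 1394·(1330993/526616))/809940 = -2107701/1053232.
At s = 4: ĝ = (1330993/526616)·(1) + (-2107701/1053232)·(64) = -66115439/526616.

ĝ = -125.5477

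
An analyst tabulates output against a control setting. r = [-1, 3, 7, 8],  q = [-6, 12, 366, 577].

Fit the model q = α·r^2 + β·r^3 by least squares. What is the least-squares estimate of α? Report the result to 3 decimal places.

Compute the Gram sums: Σr^2·r^2 = 6579, Σr^2·r^3 = 49817, Σr^3·r^3 = 380523.
Moment sums: Σr^2·q = 54964, Σr^3·q = 421292.
det = 6579·380523 − 49817² = 21727328.
α = (54964·380523 − 49817·421292)/21727328 = -4527337/1357958; β = (6579·421292 − 49817·54964)/21727328 = 2096155/1357958.

α = -3.334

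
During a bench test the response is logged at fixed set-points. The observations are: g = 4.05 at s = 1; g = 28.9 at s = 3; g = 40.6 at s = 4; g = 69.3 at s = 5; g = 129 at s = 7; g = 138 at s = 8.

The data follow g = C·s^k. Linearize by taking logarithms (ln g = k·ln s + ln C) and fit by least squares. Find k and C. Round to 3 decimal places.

Let Y = ln g. Fitting Y = k·ln s + ln C by least squares:
Σln s = 8.1197, Σ(ln s)² = 13.8297, Σln g = 22.4918, Σln s·ln g = 35.3543.
Normal system: [[13.8297, 8.1197]; [8.1197, 6]]·[k, ln C]ᵀ = [35.3543, 22.4918]ᵀ.
Slope k = (n·Σln s·ln g − Σln s·Σln g)/(n·Σ(ln s)² − (Σln s)²) = (6·35.3543 − 8.1197·22.4918)/17.0487 = 1.73027; ln C = (Σln g − k·Σln s)/n = 1.40710, so C = exp(1.40710) = 4.08410.

k = 1.730, C = 4.084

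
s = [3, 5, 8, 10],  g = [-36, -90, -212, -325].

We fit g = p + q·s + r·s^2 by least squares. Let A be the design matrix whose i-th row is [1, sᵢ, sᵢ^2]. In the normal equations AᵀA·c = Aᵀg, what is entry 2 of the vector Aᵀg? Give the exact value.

-5504

Entry 2 ↔ basis s, so (Aᵀg)_{2} = Σᵢ (s)·gᵢ = (3)·(-36) + (5)·(-90) + (8)·(-212) + (10)·(-325) = -5504.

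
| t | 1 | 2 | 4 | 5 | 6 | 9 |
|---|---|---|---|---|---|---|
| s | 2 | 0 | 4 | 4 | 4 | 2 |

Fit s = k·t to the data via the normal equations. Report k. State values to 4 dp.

From the data, Σt·t = 163.
Right-hand side: Σt·s = 80.
k = 80/163 = 0.490798.

k = 0.4908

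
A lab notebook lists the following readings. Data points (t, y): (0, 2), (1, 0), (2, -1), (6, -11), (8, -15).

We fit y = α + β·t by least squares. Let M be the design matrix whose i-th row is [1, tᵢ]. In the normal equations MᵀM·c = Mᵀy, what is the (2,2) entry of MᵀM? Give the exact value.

Row 2 ↔ basis t, column 2 ↔ basis t, so (MᵀM)_{2,2} = Σᵢ (t)·(t) = (0)·(0) + (1)·(1) + (2)·(2) + (6)·(6) + (8)·(8) = 105.

105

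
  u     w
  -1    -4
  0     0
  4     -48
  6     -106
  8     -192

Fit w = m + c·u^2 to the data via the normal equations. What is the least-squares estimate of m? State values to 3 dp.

Sums needed: Σ1 = 5, Σu^2 = 117, Σu^2·u^2 = 5649.
For Aᵀw: Σw = -350, Σu^2·w = -16876.
Normal equations: [[5, 117]; [117, 5649]]·[m, c]ᵀ = [-350, -16876]ᵀ.
Δ = 5·5649 − 117² = 14556.
m = ((-350)·5649 − 117·(-16876))/14556 = -443/2426; c = (5·(-16876) − 117·(-350))/14556 = -21715/7278.

m = -0.183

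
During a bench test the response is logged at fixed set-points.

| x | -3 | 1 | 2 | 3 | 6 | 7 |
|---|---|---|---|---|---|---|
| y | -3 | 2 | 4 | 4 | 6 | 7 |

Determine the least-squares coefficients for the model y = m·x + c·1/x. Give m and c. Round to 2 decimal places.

AᵀA·[m, c]ᵀ = Aᵀy reads: 108·m + 6·c = 116;  6·m + (149/98)·c = 25/3.
det = 108·(149/98) − 6² = 6282/49.
m = (116·(149/98) − 6·(25/3))/(6282/49) = 344/349; c = (108·(25/3) − 6·116)/(6282/49) = 1666/1047.

m = 0.99, c = 1.59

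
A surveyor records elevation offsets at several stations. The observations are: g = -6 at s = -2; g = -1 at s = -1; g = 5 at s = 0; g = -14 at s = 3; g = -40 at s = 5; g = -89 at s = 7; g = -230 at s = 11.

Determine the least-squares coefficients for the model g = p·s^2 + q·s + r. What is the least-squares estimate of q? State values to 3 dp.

q = 0.976

Entries of AᵀA: Σs^2·s^2 = 17765, Σs^2·s = 1817, Σs^2 = 209, Σs·s = 209, Σs = 23, Σ1 = 7.
Moment sums: Σs^2·g = -33342, Σs·g = -3382, Σg = -375.
So AᵀA·[p, q, r]ᵀ = Aᵀg: [[17765, 1817, 209]; [1817, 209, 23]; [209, 23, 7]]·[p, q, r]ᵀ = [-33342, -3382, -375]ᵀ.
Row-reducing yields p = -1837147/910698, q = 889093/910698, r = 523877/151783.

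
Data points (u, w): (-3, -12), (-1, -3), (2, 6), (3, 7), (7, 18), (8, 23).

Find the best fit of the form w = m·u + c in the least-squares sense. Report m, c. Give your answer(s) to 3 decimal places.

Sums needed: Σu·u = 136, Σu = 16, Σ1 = 6.
And Σu·w = 382, Σw = 39.
Eliminating c: 6·(row 1) − 16·(row 2) gives 560·m = 6·382 − 16·39 = 1668, so m = 417/140.
Then c = (39 − 16·(417/140))/6 = -101/70.

m = 2.979, c = -1.443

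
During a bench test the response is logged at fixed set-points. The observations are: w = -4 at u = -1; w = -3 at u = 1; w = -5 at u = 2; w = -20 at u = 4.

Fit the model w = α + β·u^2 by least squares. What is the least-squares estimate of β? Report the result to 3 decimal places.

β = -1.118

Normal-equation sums: Σ1 = 4, Σu^2 = 22, Σu^2·u^2 = 274.
Moment sums: Σw = -32, Σu^2·w = -347.
Δ = 4·274 − 22² = 612.
α = ((-32)·274 − 22·(-347))/612 = -63/34; β = (4·(-347) − 22·(-32))/612 = -19/17.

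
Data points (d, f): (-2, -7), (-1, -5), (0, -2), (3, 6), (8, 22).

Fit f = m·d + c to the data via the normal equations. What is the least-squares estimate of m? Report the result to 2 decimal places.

The normal equations are: 78·m + 8·c = 213;  8·m + 5·c = 14.
Determinant 78·5 − 8² = 326.
m = (213·5 − 8·14)/326 = 953/326; c = (78·14 − 8·213)/326 = -306/163.

m = 2.92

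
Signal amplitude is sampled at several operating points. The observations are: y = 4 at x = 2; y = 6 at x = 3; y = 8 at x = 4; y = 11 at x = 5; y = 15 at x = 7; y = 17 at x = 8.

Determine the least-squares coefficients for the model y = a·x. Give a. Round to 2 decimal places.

The normal equations are: 167·a = 354.
(Σx·x = 167, Σx·y = 354.)
a = 354/167 = 2.11976.

a = 2.12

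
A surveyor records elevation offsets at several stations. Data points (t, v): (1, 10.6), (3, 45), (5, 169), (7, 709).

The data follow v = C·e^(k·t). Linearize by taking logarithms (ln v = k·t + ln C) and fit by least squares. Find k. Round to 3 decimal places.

With ln vᵢ as the transformed response and tᵢ as the regressor:
Over the data: Σt = 16.0000, Σ(t)² = 84.0000, Σln v = 17.8613, Σt·ln v = 85.3773.
Normal system: [[84.0000, 16.0000]; [16.0000, 4]]·[k, ln C]ᵀ = [85.3773, 17.8613]ᵀ.
Slope k = (n·Σt·ln v − Σt·Σln v)/(n·Σ(t)² − (Σt)²) = (4·85.3773 − 16.0000·17.8613)/80.0000 = 0.69661; ln C = (Σln v − k·Σt)/n = 1.67887.

k = 0.697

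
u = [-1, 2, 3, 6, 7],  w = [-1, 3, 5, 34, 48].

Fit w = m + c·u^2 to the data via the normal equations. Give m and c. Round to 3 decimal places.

MᵀM·[m, c]ᵀ = Mᵀw reads: 5·m + 99·c = 89;  99·m + 3795·c = 3632.
(Σ1 = 5, Σu^2 = 99, Σu^2·u^2 = 3795, Σw = 89, Σu^2·w = 3632.)
det = 5·3795 − 99² = 9174.
m = (89·3795 − 99·3632)/9174 = -661/278; c = (5·3632 − 99·89)/9174 = 9349/9174.

m = -2.378, c = 1.019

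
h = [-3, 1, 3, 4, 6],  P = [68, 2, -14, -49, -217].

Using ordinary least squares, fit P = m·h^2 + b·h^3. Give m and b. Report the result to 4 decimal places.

Compute the Gram sums: Σh^2·h^2 = 1715, Σh^2·h^3 = 8801, Σh^3·h^3 = 52211.
For XᵀP: Σh^2·P = -8108, Σh^3·P = -52220.
Normal equations: [[1715, 8801]; [8801, 52211]]·[m, b]ᵀ = [-8108, -52220]ᵀ.
Determinant 1715·52211 − 8801² = 12084264.
m = ((-8108)·52211 − 8801·(-52220))/12084264 = 503631/167837; b = (1715·(-52220) − 8801·(-8108))/12084264 = -252761/167837.

m = 3.0007, b = -1.5060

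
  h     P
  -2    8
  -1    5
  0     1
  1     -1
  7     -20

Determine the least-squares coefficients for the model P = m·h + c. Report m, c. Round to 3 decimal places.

m = -3.100, c = 1.700

Forming XᵀX = [[55, 5]; [5, 5]] and XᵀP = [-162, -7]ᵀ gives XᵀX·[m, c]ᵀ = XᵀP.
Determinant 55·5 − 5² = 250.
m = ((-162)·5 − 5·(-7))/250 = -31/10; c = (55·(-7) − 5·(-162))/250 = 17/10.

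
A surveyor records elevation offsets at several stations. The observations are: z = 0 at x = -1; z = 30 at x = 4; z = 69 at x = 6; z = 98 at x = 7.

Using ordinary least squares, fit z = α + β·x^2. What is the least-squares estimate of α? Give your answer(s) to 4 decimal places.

Compute the Gram sums: Σ1 = 4, Σx^2 = 102, Σx^2·x^2 = 3954.
For Aᵀz: Σz = 197, Σx^2·z = 7766.
Normal equations: [[4, 102]; [102, 3954]]·[α, β]ᵀ = [197, 7766]ᵀ.
Determinant 4·3954 − 102² = 5412.
α = (197·3954 − 102·7766)/5412 = -2199/902; β = (4·7766 − 102·197)/5412 = 5485/2706.

α = -2.4379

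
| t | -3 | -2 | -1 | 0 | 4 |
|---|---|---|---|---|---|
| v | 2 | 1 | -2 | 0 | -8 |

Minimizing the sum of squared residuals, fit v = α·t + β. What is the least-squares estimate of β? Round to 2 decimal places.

Setting ∂/∂α … = 0 gives: 30·α + (-2)·β = -38;  (-2)·α + 5·β = -7.
(Σt·t = 30, Σt = -2, Σ1 = 5, Σt·v = -38, Σv = -7.)
Determinant 30·5 − (-2)² = 146.
α = ((-38)·5 − (-2)·(-7))/146 = -102/73; β = (30·(-7) − (-2)·(-38))/146 = -143/73.

β = -1.96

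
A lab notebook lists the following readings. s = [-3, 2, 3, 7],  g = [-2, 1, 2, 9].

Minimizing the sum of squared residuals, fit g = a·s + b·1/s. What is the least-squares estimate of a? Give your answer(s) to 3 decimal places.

a = 1.341

Setting ∂/∂a … = 0 gives: 71·a + 4·b = 77;  4·a + (869/1764)·b = 131/42.
(Σs·s = 71, Σs·1/s = 4, Σ1/s·1/s = 869/1764, Σs·g = 77, Σ1/s·g = 131/42.)
Eliminating b: (869/1764)·(row 1) − 4·(row 2) gives (33475/1764)·a = (869/1764)·77 − 4·(131/42) = 6415/252, so a = 8981/6695.
Then b = ((131/42) − 4·(8981/6695))/(869/1764) = -30534/6695.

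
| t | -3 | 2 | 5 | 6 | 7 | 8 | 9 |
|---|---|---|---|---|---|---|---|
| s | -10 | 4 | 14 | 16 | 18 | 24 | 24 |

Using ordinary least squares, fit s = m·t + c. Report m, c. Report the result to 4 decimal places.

m = 2.9250, c = -1.3500

Setting ∂/∂m … = 0 gives: 268·m + 34·c = 738;  34·m + 7·c = 90.
(Σt·t = 268, Σt = 34, Σ1 = 7, Σt·s = 738, Σs = 90.)
Δ = 268·7 − 34² = 720.
m = (738·7 − 34·90)/720 = 117/40; c = (268·90 − 34·738)/720 = -27/20.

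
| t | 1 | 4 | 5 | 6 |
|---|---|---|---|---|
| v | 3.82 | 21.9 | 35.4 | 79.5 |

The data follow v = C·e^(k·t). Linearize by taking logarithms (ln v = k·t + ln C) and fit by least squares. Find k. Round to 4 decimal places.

k = 0.5927

Linearized form: ln v = k·t + ln C. From the 4 transformed points,
Σt = 16.0000, Σ(t)² = 78.0000, Σln v = 12.3692, Σt·ln v = 57.7743.
Normal system: [[78.0000, 16.0000]; [16.0000, 4]]·[k, ln C]ᵀ = [57.7743, 12.3692]ᵀ.
Solving (det = 56.0000): k = 0.59268, ln C = 0.72159.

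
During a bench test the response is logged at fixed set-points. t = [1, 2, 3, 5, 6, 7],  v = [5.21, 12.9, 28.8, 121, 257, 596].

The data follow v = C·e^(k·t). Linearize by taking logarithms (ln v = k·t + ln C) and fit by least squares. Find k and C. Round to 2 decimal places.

k = 0.77, C = 2.61

Let Y = ln v. Fitting Y = k·t + ln C by least squares:
Sums: Σt = 24.0000, Σ(t)² = 124.0000, Σln v = 24.3033, Σt·ln v = 118.8513.
Normal system: [[124.0000, 24.0000]; [24.0000, 6]]·[k, ln C]ᵀ = [118.8513, 24.3033]ᵀ.
Δ = 124.0000·6 − (24.0000)² = 168.0000; k = (118.8513·6 − 24.0000·24.3033)/168.0000 = 0.77279, ln C = (124.0000·24.3033 − 24.0000·118.8513)/168.0000 = 0.95939, so C = exp(0.95939) = 2.61011.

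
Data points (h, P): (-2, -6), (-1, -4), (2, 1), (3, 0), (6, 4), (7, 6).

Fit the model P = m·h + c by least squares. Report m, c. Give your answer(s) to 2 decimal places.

Forming MᵀM = [[103, 15]; [15, 6]] and MᵀP = [84, 1]ᵀ gives MᵀM·[m, c]ᵀ = MᵀP.
Determinant 103·6 − 15² = 393.
m = (84·6 − 15·1)/393 = 163/131; c = (103·1 − 15·84)/393 = -1157/393.

m = 1.24, c = -2.94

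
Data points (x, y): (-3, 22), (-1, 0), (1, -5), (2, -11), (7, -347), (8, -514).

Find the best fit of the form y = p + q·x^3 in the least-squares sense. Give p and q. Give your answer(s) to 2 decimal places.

p = -3.36, q = -1.00

MᵀM·[p, q]ᵀ = Mᵀy reads: 6·p + 836·q = -855;  836·p + 380588·q = -382876.
(Σ1 = 6, Σx^3 = 836, Σx^3·x^3 = 380588, Σy = -855, Σx^3·y = -382876.)
det = 6·380588 − 836² = 1584632.
p = ((-855)·380588 − 836·(-382876))/1584632 = -189943/56594; q = (6·(-382876) − 836·(-855))/1584632 = -56517/56594.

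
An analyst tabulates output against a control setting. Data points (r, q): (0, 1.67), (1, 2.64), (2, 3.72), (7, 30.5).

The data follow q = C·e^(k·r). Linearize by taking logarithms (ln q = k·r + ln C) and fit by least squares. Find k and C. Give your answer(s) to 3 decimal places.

k = 0.413, C = 1.683

With ln qᵢ as the transformed response and rᵢ as the regressor:
AᵀA = [[54.0000, 10.0000]; [10.0000, 4]], rhs = [27.5223, 6.2151]ᵀ  (here Σr = 10.0000, Σ(r)² = 54.0000, Σln q = 6.2151, Σr·ln q = 27.5223).
Slope k = (n·Σr·ln q − Σr·Σln q)/(n·Σ(r)² − (Σr)²) = (4·27.5223 − 10.0000·6.2151)/116.0000 = 0.41326; ln C = (Σln q − k·Σr)/n = 0.52060, so C = exp(0.52060) = 1.68304.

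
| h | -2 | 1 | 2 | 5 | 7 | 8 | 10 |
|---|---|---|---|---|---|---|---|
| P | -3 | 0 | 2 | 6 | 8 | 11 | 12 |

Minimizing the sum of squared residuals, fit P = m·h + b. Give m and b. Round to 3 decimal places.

m = 1.318, b = -0.693

The normal equations are: 247·m + 31·b = 304;  31·m + 7·b = 36.
(Σh·h = 247, Σh = 31, Σ1 = 7, Σh·P = 304, ΣP = 36.)
Eliminating b: 7·(row 1) − 31·(row 2) gives 768·m = 7·304 − 31·36 = 1012, so m = 253/192.
Then b = (36 − 31·(253/192))/7 = -133/192.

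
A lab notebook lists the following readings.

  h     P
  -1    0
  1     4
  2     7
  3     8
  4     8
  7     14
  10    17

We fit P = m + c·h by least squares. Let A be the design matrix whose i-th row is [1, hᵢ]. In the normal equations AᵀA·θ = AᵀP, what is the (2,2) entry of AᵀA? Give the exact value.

180

Row 2 ↔ basis h, column 2 ↔ basis h, so (AᵀA)_{2,2} = Σᵢ (h)·(h) = (-1)·(-1) + (1)·(1) + (2)·(2) + (3)·(3) + (4)·(4) + (7)·(7) + (10)·(10) = 180.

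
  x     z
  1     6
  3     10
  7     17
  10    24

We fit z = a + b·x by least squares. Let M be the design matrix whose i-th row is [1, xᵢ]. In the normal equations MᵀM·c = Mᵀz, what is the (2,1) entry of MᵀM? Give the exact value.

Row 2 ↔ basis x, column 1 ↔ basis 1, so (MᵀM)_{2,1} = Σᵢ x = (1)·(1) + (3)·(1) + (7)·(1) + (10)·(1) = 21.

21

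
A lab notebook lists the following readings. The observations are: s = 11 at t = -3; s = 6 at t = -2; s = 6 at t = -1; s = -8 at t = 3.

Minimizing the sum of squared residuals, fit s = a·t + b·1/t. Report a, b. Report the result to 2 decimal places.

a = -2.75, b = -2.95

The normal system AᵀA·[a, b]ᵀ = Aᵀs is [[23, 4]; [4, 53/36]]·[a, b]ᵀ = [-75, -46/3]ᵀ.
Eliminating b: (53/36)·(row 1) − 4·(row 2) gives (643/36)·a = (53/36)·(-75) − 4·(-46/3) = -589/12, so a = -1767/643.
Then b = ((-46/3) − 4·(-1767/643))/(53/36) = -1896/643.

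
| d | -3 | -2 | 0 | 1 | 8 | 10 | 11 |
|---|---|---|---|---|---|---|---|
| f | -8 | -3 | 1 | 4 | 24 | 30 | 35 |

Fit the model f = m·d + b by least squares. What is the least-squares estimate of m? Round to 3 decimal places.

Sums needed: Σd·d = 299, Σd = 25, Σ1 = 7.
Right-hand side: Σd·f = 911, Σf = 83.
So XᵀX·[m, b]ᵀ = Xᵀf: [[299, 25]; [25, 7]]·[m, b]ᵀ = [911, 83]ᵀ.
Determinant 299·7 − 25² = 1468.
m = (911·7 − 25·83)/1468 = 2151/734; b = (299·83 − 25·911)/1468 = 1021/734.

m = 2.931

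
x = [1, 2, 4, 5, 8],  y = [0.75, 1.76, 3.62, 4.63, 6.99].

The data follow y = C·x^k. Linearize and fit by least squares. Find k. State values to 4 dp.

k = 1.0780

Linearized form: ln y = k·ln x + ln C. From the 5 transformed points,
Over the data: Σln x = 5.7683, Σ(ln x)² = 9.3166, Σln y = 5.0411, Σln x·ln y = 8.6853.
Normal system: [[9.3166, 5.7683]; [5.7683, 5]]·[k, ln C]ᵀ = [8.6853, 5.0411]ᵀ.
Δ = 9.3166·5 − (5.7683)² = 13.3096; k = (8.6853·5 − 5.7683·5.0411)/13.3096 = 1.07797, ln C = (9.3166·5.0411 − 5.7683·8.6853)/13.3096 = -0.23539.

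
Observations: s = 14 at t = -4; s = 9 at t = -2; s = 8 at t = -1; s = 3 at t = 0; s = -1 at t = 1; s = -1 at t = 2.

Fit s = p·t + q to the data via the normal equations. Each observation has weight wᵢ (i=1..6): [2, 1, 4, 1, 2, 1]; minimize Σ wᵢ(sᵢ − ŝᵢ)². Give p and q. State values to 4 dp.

AᵀWA·[p, q]ᵀ = AᵀWs reads: 46·p + (-10)·q = -166;  (-10)·p + 11·q = 69.
Determinant 46·11 − (-10)² = 406.
p = ((-166)·11 − (-10)·69)/406 = -568/203; q = (46·69 − (-10)·(-166))/406 = 757/203.

p = -2.7980, q = 3.7291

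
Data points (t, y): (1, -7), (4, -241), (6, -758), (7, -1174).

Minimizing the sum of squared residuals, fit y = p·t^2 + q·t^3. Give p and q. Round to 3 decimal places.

Setting ∂/∂p … = 0 gives: 3954·p + 25608·q = -88677;  25608·p + 168402·q = -581841.
(Σt^2·t^2 = 3954, Σt^2·t^3 = 25608, Σt^3·t^3 = 168402, Σt^2·y = -88677, Σt^3·y = -581841.)
Eliminating q: 168402·(row 1) − 25608·(row 2) gives 10091844·p = 168402·(-88677) − 25608·(-581841) = -33599826, so p = -622219/186886.
Then q = ((-581841) − 25608·(-622219/186886))/168402 = -551087/186886.

p = -3.329, q = -2.949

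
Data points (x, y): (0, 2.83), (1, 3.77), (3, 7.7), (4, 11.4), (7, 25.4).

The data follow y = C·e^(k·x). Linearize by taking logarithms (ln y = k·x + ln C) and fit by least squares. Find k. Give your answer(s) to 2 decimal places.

With ln yᵢ as the transformed response and xᵢ as the regressor:
Σx = 15.0000, Σ(x)² = 75.0000, Σln y = 10.0769, Σx·ln y = 39.8284.
Equations: 75.0000·k + 15.0000·ln C = 39.8284;  15.0000·k + 5·ln C = 10.0769.
Slope k = (n·Σx·ln y − Σx·Σln y)/(n·Σ(x)² − (Σx)²) = (5·39.8284 − 15.0000·10.0769)/150.0000 = 0.31992; ln C = (Σln y − k·Σx)/n = 1.05562.

k = 0.32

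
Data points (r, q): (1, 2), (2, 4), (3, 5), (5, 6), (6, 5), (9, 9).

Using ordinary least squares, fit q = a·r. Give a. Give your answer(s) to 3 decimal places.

a = 1.064

Entries of MᵀM: Σr·r = 156.
For Mᵀq: Σr·q = 166.
a = 166/156 = 1.0641.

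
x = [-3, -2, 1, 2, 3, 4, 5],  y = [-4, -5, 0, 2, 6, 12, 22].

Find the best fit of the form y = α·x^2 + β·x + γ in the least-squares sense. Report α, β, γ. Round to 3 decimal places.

Compute the Gram sums: Σx^2·x^2 = 1076, Σx^2·x = 190, Σx^2 = 68, Σx·x = 68, Σx = 10, Σ1 = 7.
For Mᵀy: Σx^2·y = 748, Σx·y = 202, Σy = 33.
MᵀM·[α, β, γ]ᵀ = Mᵀy becomes [[1076, 190, 68]; [190, 68, 10]; [68, 10, 7]]·[α, β, γ]ᵀ = [748, 202, 33]ᵀ.
Inverting the 3×3 Gram matrix, [α, β, γ]ᵀ = [15014/23961, 43124/23961, -31499/7987]ᵀ.

α = 0.627, β = 1.800, γ = -3.944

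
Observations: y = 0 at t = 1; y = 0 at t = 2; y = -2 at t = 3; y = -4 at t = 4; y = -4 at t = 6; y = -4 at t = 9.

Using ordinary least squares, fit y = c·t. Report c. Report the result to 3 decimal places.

Compute the Gram sums: Σt·t = 147.
For Aᵀy: Σt·y = -82.
So AᵀA·[c]ᵀ = Aᵀy: [[147]]·[c]ᵀ = [-82]ᵀ.
Hence c = -82 / 147 ≈ -0.557823.

c = -0.558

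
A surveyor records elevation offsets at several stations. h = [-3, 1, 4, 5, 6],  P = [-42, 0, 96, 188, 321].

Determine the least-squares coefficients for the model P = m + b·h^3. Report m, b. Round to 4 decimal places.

Forming AᵀA = [[5, 379]; [379, 67107]] and AᵀP = [563, 100114]ᵀ gives AᵀA·[m, b]ᵀ = AᵀP.
Δ = 5·67107 − 379² = 191894.
m = (563·67107 − 379·100114)/191894 = -161965/191894; b = (5·100114 − 379·563)/191894 = 287193/191894.

m = -0.8440, b = 1.4966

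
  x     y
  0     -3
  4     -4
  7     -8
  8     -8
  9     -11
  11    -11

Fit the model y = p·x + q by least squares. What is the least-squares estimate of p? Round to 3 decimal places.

p = -0.819

The normal system MᵀM·[p, q]ᵀ = Mᵀy is [[331, 39]; [39, 6]]·[p, q]ᵀ = [-356, -45]ᵀ.
Δ = 331·6 − 39² = 465.
p = ((-356)·6 − 39·(-45))/465 = -127/155; q = (331·(-45) − 39·(-356))/465 = -337/155.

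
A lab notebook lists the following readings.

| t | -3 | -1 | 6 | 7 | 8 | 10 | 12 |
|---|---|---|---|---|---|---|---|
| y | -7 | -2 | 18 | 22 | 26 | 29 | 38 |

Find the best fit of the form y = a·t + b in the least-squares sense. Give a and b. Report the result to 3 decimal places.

AᵀA·[a, b]ᵀ = Aᵀy reads: 403·a + 39·b = 1239;  39·a + 7·b = 124.
Δ = 403·7 − 39² = 1300.
a = (1239·7 − 39·124)/1300 = 3837/1300; b = (403·124 − 39·1239)/1300 = 127/100.

a = 2.952, b = 1.270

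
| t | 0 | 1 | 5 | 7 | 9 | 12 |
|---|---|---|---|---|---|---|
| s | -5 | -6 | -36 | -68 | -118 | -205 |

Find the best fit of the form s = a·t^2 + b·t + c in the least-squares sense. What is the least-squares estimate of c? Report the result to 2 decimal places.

Compute the Gram sums: Σt^2·t^2 = 30324, Σt^2·t = 2926, Σt^2 = 300, Σt·t = 300, Σt = 34, Σ1 = 6.
Right-hand side: Σt^2·s = -43316, Σt·s = -4184, Σs = -438.
Inverting the 3×3 Gram matrix, [a, b, c]ᵀ = [-158999/106275, 43642/35425, -550039/106275]ᵀ.

c = -5.18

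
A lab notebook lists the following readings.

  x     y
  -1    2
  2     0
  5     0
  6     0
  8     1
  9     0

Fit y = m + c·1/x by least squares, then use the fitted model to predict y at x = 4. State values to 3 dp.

With design matrix A, AᵀA = [[6, 37/360]; [37/360, 174409/129600]] and Aᵀy = [3, -15/8]ᵀ.
Δ = 6·(174409/129600) − (37/360)² = 209017/25920.
m = (3·(174409/129600) − (37/360)·(-15/8))/(209017/25920) = 548202/1045085; c = (6·(-15/8) − (37/360)·3)/(209017/25920) = -299592/209017.
At x = 4: ŷ = (548202/1045085)·(1) + (-299592/209017)·(1/4) = 173712/1045085.

ŷ = 0.166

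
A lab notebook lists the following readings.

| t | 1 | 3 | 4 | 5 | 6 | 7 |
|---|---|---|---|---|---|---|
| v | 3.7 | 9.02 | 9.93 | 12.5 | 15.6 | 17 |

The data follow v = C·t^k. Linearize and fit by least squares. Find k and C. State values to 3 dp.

k = 0.779, C = 3.673

Taking logs, ln v = k·ln t + ln C, so regress ln v on ln t.
AᵀA = [[12.7160, 7.8320]; [7.8320, 6]], rhs = [20.0993, 13.9096]ᵀ  (here Σln t = 7.8320, Σ(ln t)² = 12.7160, Σln v = 13.9096, Σln t·ln v = 20.0993).
Solving (det = 14.9557): k = 0.77937, ln C = 1.30092, so C = exp(1.30092) = 3.67269.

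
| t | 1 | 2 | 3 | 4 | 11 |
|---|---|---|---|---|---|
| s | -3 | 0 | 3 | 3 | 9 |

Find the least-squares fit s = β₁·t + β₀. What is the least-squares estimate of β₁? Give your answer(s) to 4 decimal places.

β₁ = 1.0605

Compute the Gram sums: Σt·t = 151, Σt = 21, Σ1 = 5.
Moment sums: Σt·s = 117, Σs = 12.
det = 151·5 − 21² = 314.
β₁ = (117·5 − 21·12)/314 = 333/314; β₀ = (151·12 − 21·117)/314 = -645/314.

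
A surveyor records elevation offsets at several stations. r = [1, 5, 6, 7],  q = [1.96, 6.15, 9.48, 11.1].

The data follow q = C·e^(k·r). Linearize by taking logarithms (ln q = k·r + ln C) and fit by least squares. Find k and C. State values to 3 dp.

k = 0.297, C = 1.458

Let Y = ln q. Fitting Y = k·r + ln C by least squares:
XᵀX = [[111.0000, 19.0000]; [19.0000, 4]], rhs = [40.0989, 7.1455]ᵀ  (here Σr = 19.0000, Σ(r)² = 111.0000, Σln q = 7.1455, Σr·ln q = 40.0989).
Solving (det = 83.0000): k = 0.29676, ln C = 0.37679, so C = exp(0.37679) = 1.45760.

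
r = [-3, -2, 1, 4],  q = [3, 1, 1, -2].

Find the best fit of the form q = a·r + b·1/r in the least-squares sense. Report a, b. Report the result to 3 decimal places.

a = -0.810, b = 1.573

The normal equations are: 30·a + 4·b = -18;  4·a + (205/144)·b = -1.
(Σr·r = 30, Σr·1/r = 4, Σ1/r·1/r = 205/144, Σr·q = -18, Σ1/r·q = -1.)
Determinant 30·(205/144) − 4² = 641/24.
a = ((-18)·(205/144) − 4·(-1))/(641/24) = -519/641; b = (30·(-1) − 4·(-18))/(641/24) = 1008/641.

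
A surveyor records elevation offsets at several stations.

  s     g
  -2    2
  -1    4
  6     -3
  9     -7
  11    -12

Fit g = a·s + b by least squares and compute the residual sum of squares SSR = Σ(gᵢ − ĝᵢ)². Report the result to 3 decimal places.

SSR = 12.442

Forming AᵀA = [[243, 23]; [23, 5]] and Aᵀg = [-221, -16]ᵀ gives AᵀA·[a, b]ᵀ = Aᵀg.
Δ = 243·5 − 23² = 686.
a = ((-221)·5 − 23·(-16))/686 = -737/686; b = (243·(-16) − 23·(-221))/686 = 1195/686.
Residuals: -1297/686, 58/49, 167/98, 318/343, -660/343; SSR = 8535/686.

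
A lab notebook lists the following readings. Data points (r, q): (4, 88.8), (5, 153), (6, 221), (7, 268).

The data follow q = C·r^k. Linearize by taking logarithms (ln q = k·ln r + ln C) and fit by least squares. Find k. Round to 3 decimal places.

With ln qᵢ as the transformed response and ln rᵢ as the regressor:
Over the data: Σln r = 6.7334, Σ(ln r)² = 11.5091, Σln q = 20.5060, Σln r·ln q = 34.8674.
Normal system: [[11.5091, 6.7334]; [6.7334, 4]]·[k, ln C]ᵀ = [34.8674, 20.5060]ᵀ.
Slope k = (n·Σln r·ln q − Σln r·Σln q)/(n·Σ(ln r)² − (Σln r)²) = (4·34.8674 − 6.7334·20.5060)/0.6976 = 1.99923; ln C = (Σln q − k·Σln r)/n = 1.76110.

k = 1.999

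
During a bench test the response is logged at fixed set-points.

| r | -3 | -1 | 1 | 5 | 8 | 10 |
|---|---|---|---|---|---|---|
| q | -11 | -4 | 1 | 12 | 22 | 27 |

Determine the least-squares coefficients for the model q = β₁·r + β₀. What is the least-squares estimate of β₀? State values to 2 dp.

Sums needed: Σr·r = 200, Σr = 20, Σ1 = 6.
For Aᵀq: Σr·q = 544, Σq = 47.
AᵀA·[β₁, β₀]ᵀ = Aᵀq becomes [[200, 20]; [20, 6]]·[β₁, β₀]ᵀ = [544, 47]ᵀ.
Determinant 200·6 − 20² = 800.
β₁ = (544·6 − 20·47)/800 = 581/200; β₀ = (200·47 − 20·544)/800 = -37/20.

β₀ = -1.85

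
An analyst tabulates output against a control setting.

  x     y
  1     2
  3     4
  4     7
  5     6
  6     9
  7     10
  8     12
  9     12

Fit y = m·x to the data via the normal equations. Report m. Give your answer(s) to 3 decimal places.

m = 1.423

Forming AᵀA = [[281]] and Aᵀy = [400]ᵀ gives AᵀA·[m]ᵀ = Aᵀy.
m = 400/281 = 1.42349.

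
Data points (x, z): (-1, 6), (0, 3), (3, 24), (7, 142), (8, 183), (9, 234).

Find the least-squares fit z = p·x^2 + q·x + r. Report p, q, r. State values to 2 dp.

With design matrix A, AᵀA = [[13140, 1610, 204]; [1610, 204, 26]; [204, 26, 6]] and Aᵀz = [37846, 4630, 592]ᵀ.
Inverting the 3×3 Gram matrix, [p, q, r]ᵀ = [29824/9889, -1229/899, 20281/9889]ᵀ.

p = 3.02, q = -1.37, r = 2.05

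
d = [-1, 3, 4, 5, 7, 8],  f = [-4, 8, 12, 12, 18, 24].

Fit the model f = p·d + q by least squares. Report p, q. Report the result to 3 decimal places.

p = 2.935, q = -1.052

With design matrix A, AᵀA = [[164, 26]; [26, 6]] and Aᵀf = [454, 70]ᵀ.
Δ = 164·6 − 26² = 308.
p = (454·6 − 26·70)/308 = 226/77; q = (164·70 − 26·454)/308 = -81/77.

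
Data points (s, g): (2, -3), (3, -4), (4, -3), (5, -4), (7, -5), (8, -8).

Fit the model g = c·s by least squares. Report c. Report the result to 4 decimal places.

c = -0.8922

Normal-equation sums: Σs·s = 167.
And Σs·g = -149.
So AᵀA·[c]ᵀ = Aᵀg: [[167]]·[c]ᵀ = [-149]ᵀ.
c = (-149)/167 = -0.892216.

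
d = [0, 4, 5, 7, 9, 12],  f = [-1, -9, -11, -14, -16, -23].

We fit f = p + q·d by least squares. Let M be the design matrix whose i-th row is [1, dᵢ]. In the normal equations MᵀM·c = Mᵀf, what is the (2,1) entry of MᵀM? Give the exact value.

Row 2 ↔ basis d, column 1 ↔ basis 1, so (MᵀM)_{2,1} = Σᵢ d = (0)·(1) + (4)·(1) + (5)·(1) + (7)·(1) + (9)·(1) + (12)·(1) = 37.

37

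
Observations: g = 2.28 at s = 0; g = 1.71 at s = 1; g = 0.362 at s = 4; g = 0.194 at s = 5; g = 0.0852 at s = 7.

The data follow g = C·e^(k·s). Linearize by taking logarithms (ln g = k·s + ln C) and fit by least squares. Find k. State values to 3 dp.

k = -0.488

Linearized form: ln g = k·s + ln C. From the 5 transformed points,
XᵀX = [[91.0000, 17.0000]; [17.0000, 5]], rhs = [-28.9667, -3.7581]ᵀ  (here Σs = 17.0000, Σ(s)² = 91.0000, Σln g = -3.7581, Σs·ln g = -28.9667).
Δ = 91.0000·5 − (17.0000)² = 166.0000; k = (-28.9667·5 − 17.0000·-3.7581)/166.0000 = -0.48763, ln C = (91.0000·-3.7581 − 17.0000·-28.9667)/166.0000 = 0.90631.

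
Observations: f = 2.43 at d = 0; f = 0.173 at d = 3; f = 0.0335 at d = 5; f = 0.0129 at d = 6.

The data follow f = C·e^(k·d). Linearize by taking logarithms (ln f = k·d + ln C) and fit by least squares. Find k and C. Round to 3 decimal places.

k = -0.867, C = 2.411

Taking logs, ln f = k·d + ln C, so regress ln f on d.
Σd = 14.0000, Σ(d)² = 70.0000, Σln f = -8.6133, Σd·ln f = -48.3476.
Equations: 70.0000·k + 14.0000·ln C = -48.3476;  14.0000·k + 4·ln C = -8.6133.
Solving (det = 84.0000): k = -0.86672, ln C = 0.88018, so C = exp(0.88018) = 2.41132.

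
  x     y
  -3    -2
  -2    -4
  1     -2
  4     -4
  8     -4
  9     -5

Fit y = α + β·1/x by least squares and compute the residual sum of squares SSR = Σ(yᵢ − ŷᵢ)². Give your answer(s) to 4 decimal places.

SSR = 6.9187

The normal equations are: 6·α + (47/72)·β = -21;  (47/72)·α + (7525/5184)·β = -25/18.
(Σ1 = 6, Σ1/x = 47/72, Σ1/x·1/x = 7525/5184, Σy = -21, Σ1/x·y = -25/18.)
det = 6·(7525/5184) − (47/72)² = 42941/5184.
α = ((-21)·(7525/5184) − (47/72)·(-25/18))/(42941/5184) = -153325/42941; β = (6·(-25/18) − (47/72)·(-21))/(42941/5184) = 27864/42941.
Residuals: 76731/42941, -4507/42941, 39579/42941, -25405/42941, -21922/42941, -64476/42941; SSR = 297096/42941.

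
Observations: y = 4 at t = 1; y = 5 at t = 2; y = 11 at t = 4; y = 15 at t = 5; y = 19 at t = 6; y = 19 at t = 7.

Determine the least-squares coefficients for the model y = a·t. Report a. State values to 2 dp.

The normal system MᵀM·[a]ᵀ = Mᵀy is [[131]]·[a]ᵀ = [380]ᵀ.
a = 380/131 = 2.90076.

a = 2.90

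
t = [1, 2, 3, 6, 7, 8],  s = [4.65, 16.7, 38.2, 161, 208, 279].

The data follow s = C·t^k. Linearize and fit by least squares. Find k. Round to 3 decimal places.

Let Y = ln s. Fitting Y = k·ln t + ln C by least squares:
Sums: Σln t = 7.6089, Σ(ln t)² = 13.0084, Σln s = 24.0453, Σln t·ln s = 37.1544.
Normal system: [[13.0084, 7.6089]; [7.6089, 6]]·[k, ln C]ᵀ = [37.1544, 24.0453]ᵀ.
Δ = 13.0084·6 − (7.6089)² = 20.1558; k = (37.1544·6 − 7.6089·24.0453)/20.1558 = 1.98300, ln C = (13.0084·24.0453 − 7.6089·37.1544)/20.1558 = 1.49282.

k = 1.983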